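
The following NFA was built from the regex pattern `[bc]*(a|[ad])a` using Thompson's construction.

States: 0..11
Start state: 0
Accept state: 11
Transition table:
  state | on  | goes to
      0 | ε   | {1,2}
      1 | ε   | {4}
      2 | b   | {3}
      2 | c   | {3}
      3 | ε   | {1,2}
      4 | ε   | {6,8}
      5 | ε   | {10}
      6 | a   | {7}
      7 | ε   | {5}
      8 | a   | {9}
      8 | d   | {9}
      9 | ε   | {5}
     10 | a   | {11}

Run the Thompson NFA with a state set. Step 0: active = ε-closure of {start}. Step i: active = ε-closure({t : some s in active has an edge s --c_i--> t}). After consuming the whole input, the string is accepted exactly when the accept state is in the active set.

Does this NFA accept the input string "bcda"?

Answer: ACCEPT

Steps:
start: ε-closure({0}) = {0,1,2,4,6,8}
'b' @ 1: {1,2,3,4,6,8}
'c' @ 2: {1,2,3,4,6,8}
'd' @ 3: {5,9,10}
'a' @ 4: {11}  ✓accept
end set {11} — state 11 in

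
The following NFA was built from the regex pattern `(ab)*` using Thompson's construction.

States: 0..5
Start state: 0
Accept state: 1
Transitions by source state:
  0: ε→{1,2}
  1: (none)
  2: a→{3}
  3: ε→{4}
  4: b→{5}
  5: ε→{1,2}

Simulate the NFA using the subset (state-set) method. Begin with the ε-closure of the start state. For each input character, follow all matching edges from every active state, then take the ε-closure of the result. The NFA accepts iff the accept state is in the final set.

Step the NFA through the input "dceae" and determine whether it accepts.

S₀ = ε-closure({0}) = {0,1,2}
'd' @ 1: {}  — no active states
rest 'ceae' ignored (set empty)
end set {} — state 1 not in

Answer: REJECT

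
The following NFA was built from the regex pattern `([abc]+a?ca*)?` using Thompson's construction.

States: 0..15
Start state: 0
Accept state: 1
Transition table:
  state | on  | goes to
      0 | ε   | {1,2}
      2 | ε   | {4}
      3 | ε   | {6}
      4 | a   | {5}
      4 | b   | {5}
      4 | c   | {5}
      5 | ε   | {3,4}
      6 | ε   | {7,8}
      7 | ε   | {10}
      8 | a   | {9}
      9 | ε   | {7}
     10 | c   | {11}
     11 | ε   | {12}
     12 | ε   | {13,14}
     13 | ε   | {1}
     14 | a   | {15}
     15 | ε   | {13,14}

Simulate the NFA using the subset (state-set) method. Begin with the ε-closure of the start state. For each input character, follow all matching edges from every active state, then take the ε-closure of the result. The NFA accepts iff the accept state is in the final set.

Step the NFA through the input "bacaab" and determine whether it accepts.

start: ε-closure({0}) = {0,1,2,4}
'b' @ 1: {3,4,5,6,7,8,10}
'a' @ 2: {3,4,5,6,7,8,9,10}
'c' @ 3: {1,3,4,5,6,7,8,10,11,12,13,14}  (accept∈set)
'a' @ 4: {1,3,4,5,6,7,8,9,10,13,14,15}  (accept∈set)
'a' @ 5: {1,3,4,5,6,7,8,9,10,13,14,15}  (accept∈set)
'b' @ 6: {3,4,5,6,7,8,10}
final: {3,4,5,6,7,8,10}; accept 1 not in set

Answer: REJECT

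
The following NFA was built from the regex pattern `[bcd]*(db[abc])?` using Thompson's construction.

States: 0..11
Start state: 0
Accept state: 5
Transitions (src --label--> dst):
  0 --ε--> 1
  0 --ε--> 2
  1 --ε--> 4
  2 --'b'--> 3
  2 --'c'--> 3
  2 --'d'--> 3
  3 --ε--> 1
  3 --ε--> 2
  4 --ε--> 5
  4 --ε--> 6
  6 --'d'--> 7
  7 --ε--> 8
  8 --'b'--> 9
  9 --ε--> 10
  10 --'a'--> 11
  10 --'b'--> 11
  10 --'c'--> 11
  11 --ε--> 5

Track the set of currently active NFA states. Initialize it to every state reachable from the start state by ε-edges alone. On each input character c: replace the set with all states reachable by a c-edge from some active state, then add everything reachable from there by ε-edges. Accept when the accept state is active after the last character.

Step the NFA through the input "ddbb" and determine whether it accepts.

Answer: ACCEPT

Steps:
initial (ε-close {0}): {0,1,2,4,5,6}
'd' @ 1: {1,2,3,4,5,6,7,8}  (accept∈set)
'd' @ 2: {1,2,3,4,5,6,7,8}  (accept∈set)
'b' @ 3: {1,2,3,4,5,6,9,10}  (accept∈set)
'b' @ 4: {1,2,3,4,5,6,11}  (accept∈set)
after full input: {1,2,3,4,5,6,11}  (accept=5 in)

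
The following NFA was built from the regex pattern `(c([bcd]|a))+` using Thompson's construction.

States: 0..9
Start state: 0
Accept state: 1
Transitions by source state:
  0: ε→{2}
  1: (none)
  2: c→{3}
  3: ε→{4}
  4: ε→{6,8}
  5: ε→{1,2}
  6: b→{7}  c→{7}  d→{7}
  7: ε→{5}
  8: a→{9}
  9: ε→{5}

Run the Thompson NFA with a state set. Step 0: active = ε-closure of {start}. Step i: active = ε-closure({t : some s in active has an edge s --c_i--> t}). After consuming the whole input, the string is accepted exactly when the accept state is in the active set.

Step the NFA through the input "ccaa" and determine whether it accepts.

Answer: REJECT

Derivation:
S₀ = ε-closure({0}) = {0,2}
'c' @ 1: {3,4,6,8}
'c' @ 2: {1,2,5,7}  (accept∈set)
'a' @ 3: {}  — state set empty
rest 'a' ignored (set empty)
after full input: {}  (accept=1 not in)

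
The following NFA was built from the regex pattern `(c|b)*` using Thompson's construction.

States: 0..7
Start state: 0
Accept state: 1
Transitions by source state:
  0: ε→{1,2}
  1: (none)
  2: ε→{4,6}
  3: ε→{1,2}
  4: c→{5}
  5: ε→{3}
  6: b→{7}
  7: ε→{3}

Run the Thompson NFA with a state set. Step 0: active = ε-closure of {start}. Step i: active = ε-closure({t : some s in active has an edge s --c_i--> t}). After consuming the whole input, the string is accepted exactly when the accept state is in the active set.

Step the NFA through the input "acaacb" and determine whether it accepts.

S₀ = ε-closure({0}) = {0,1,2,4,6}
'a' @ 1: {}  — dead — no transitions
rest 'caacb' ignored (set empty)
end set {} — state 1 not in

Answer: REJECT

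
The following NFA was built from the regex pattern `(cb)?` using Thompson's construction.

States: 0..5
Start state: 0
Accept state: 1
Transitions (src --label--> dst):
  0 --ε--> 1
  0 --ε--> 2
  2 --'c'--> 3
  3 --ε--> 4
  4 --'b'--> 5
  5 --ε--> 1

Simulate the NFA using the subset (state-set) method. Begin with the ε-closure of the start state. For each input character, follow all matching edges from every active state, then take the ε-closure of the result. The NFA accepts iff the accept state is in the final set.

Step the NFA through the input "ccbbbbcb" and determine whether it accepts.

initial (ε-close {0}): {0,1,2}
'c' @ 1: {3,4}
'c' @ 2: {}  — state set empty
rest 'bbbbcb' ignored (set empty)
after full input: {}  (accept=1 not in)

Answer: REJECT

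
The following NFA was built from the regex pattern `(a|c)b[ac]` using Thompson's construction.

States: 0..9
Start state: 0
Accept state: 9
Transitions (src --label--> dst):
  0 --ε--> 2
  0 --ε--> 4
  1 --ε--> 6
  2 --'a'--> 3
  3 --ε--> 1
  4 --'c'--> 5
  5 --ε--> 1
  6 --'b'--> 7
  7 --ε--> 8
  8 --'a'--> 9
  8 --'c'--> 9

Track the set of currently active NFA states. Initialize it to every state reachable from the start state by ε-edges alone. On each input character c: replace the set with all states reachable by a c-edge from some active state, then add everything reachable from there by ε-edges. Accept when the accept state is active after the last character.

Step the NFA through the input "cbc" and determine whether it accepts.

Answer: ACCEPT

Steps:
S₀ = ε-closure({0}) = {0,2,4}
'c' @ 1: {1,5,6}
'b' @ 2: {7,8}
'c' @ 3: {9}  ✓accept
end set {9} — state 9 in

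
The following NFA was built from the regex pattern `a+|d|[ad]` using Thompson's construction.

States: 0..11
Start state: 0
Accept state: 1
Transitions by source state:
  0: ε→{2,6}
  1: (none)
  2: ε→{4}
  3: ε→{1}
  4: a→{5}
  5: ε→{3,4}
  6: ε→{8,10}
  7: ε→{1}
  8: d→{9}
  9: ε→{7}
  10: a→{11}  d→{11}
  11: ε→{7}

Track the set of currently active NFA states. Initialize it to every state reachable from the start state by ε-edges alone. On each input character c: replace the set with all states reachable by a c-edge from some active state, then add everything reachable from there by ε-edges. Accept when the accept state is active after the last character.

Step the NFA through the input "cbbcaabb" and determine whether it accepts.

S₀ = ε-closure({0}) = {0,2,4,6,8,10}
'c' @ 1: {}  — dead — no transitions
rest 'bbcaabb' ignored (set empty)
end set {} — state 1 not in

Answer: REJECT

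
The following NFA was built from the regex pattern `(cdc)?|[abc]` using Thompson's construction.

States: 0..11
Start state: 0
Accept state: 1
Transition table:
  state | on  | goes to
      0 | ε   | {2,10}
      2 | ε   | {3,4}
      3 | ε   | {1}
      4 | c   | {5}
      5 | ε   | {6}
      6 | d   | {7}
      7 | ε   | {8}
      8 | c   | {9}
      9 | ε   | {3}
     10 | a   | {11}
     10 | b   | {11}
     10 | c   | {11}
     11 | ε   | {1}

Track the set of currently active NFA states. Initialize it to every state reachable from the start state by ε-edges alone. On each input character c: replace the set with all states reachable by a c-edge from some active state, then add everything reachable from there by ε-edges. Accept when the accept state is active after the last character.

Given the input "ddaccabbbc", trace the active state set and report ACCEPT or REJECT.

start: ε-closure({0}) = {0,1,2,3,4,10}
'd' @ 1: {}  — dead — no transitions
rest 'daccabbbc' ignored (set empty)
final: {}; accept 1 not in set

Answer: REJECT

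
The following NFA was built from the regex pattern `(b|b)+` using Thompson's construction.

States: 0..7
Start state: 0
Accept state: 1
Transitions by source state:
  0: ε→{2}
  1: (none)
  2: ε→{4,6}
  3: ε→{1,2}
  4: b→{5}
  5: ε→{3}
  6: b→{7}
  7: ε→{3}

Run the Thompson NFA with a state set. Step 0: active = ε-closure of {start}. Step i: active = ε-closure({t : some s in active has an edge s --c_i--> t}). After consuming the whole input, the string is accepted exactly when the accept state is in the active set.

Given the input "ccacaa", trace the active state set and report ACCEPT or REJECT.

Answer: REJECT

Derivation:
initial (ε-close {0}): {0,2,4,6}
'c' @ 1: {}  — dead — no transitions
rest 'cacaa' ignored (set empty)
end set {} — state 1 not in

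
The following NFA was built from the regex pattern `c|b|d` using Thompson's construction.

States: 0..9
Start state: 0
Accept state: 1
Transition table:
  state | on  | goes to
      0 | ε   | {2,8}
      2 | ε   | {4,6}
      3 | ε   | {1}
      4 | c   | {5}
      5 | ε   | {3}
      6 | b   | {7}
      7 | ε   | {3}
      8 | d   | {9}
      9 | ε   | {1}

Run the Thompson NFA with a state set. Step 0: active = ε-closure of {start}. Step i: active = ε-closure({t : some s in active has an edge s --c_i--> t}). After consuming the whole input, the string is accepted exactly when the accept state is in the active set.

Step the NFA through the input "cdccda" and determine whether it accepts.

Answer: REJECT

Derivation:
S₀ = ε-closure({0}) = {0,2,4,6,8}
'c' @ 1: {1,3,5}  [accepting]
'd' @ 2: {}  — no active states
rest 'ccda' ignored (set empty)
final: {}; accept 1 not in set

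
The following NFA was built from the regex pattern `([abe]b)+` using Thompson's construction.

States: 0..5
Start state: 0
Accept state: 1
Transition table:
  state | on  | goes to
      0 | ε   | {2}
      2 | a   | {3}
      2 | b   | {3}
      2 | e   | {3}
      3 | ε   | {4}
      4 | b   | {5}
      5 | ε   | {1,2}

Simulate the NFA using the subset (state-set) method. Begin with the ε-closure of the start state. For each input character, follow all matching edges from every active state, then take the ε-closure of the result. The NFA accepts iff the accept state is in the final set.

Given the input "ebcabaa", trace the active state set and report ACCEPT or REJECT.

Answer: REJECT

Steps:
initial (ε-close {0}): {0,2}
'e' @ 1: {3,4}
'b' @ 2: {1,2,5}  (accept∈set)
'c' @ 3: {}  — no active states
rest 'abaa' ignored (set empty)
final: {}; accept 1 not in set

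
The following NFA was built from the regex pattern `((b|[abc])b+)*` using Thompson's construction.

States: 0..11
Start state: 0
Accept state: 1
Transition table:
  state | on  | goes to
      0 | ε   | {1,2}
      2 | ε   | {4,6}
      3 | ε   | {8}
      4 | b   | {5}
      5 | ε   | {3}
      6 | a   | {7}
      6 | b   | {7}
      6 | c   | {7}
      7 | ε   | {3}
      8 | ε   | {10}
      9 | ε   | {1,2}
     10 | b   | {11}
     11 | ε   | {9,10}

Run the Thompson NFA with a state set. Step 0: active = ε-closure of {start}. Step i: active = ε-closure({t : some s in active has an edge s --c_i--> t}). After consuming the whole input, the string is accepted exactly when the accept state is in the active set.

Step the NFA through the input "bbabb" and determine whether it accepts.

Answer: ACCEPT

Steps:
initial (ε-close {0}): {0,1,2,4,6}
'b' @ 1: {3,5,7,8,10}
'b' @ 2: {1,2,4,6,9,10,11}  (accept∈set)
'a' @ 3: {3,7,8,10}
'b' @ 4: {1,2,4,6,9,10,11}  (accept∈set)
'b' @ 5: {1,2,3,4,5,6,7,8,9,10,11}  (accept∈set)
final: {1,2,3,4,5,6,7,8,9,10,11}; accept 1 in set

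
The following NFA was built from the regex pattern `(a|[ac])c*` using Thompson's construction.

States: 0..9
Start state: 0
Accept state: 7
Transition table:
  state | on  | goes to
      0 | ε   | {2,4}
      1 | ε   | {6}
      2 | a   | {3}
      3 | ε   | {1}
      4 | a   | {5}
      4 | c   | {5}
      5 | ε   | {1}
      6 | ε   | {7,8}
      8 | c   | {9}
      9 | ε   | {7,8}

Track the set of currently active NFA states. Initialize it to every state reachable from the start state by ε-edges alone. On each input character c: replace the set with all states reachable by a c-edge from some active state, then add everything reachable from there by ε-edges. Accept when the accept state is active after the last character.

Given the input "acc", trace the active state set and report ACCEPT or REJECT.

S₀ = ε-closure({0}) = {0,2,4}
'a' @ 1: {1,3,5,6,7,8}  (accept∈set)
'c' @ 2: {7,8,9}  (accept∈set)
'c' @ 3: {7,8,9}  (accept∈set)
end set {7,8,9} — state 7 in

Answer: ACCEPT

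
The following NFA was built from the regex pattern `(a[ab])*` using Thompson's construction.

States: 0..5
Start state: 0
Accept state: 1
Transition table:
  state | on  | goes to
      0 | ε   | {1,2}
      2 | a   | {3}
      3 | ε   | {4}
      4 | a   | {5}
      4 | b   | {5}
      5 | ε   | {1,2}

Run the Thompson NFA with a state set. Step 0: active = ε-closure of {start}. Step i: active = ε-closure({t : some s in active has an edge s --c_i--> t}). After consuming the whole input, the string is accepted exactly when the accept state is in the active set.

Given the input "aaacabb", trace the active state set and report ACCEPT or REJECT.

Answer: REJECT

Derivation:
start: ε-closure({0}) = {0,1,2}
'a' @ 1: {3,4}
'a' @ 2: {1,2,5}  ✓accept
'a' @ 3: {3,4}
'c' @ 4: {}  — state set empty
rest 'abb' ignored (set empty)
final: {}; accept 1 not in set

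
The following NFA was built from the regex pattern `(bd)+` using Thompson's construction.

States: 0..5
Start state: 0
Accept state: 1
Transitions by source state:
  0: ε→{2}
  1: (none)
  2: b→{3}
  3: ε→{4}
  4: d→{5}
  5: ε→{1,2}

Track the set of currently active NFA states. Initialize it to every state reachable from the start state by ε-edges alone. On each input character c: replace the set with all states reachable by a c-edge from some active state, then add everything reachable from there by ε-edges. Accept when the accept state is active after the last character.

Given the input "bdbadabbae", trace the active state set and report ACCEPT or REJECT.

Answer: REJECT

Steps:
S₀ = ε-closure({0}) = {0,2}
'b' @ 1: {3,4}
'd' @ 2: {1,2,5}  ✓accept
'b' @ 3: {3,4}
'a' @ 4: {}  — no active states
rest 'dabbae' ignored (set empty)
final: {}; accept 1 not in set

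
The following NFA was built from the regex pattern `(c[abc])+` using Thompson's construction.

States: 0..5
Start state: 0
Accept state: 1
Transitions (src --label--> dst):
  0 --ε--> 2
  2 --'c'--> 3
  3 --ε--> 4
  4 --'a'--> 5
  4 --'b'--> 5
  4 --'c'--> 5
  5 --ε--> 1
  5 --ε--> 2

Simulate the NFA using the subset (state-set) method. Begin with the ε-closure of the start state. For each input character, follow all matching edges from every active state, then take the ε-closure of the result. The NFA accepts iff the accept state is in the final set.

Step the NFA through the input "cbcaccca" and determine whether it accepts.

S₀ = ε-closure({0}) = {0,2}
'c' @ 1: {3,4}
'b' @ 2: {1,2,5}  (accept∈set)
'c' @ 3: {3,4}
'a' @ 4: {1,2,5}  (accept∈set)
'c' @ 5: {3,4}
'c' @ 6: {1,2,5}  (accept∈set)
'c' @ 7: {3,4}
'a' @ 8: {1,2,5}  (accept∈set)
end set {1,2,5} — state 1 in

Answer: ACCEPT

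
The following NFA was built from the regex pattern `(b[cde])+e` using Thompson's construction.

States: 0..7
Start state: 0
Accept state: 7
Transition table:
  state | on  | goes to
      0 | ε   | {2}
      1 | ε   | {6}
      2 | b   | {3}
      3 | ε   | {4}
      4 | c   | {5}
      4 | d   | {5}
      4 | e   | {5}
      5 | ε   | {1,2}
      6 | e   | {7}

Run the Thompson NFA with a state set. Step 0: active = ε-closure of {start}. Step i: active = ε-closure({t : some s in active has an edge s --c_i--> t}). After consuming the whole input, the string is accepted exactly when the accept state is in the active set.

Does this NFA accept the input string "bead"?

initial (ε-close {0}): {0,2}
'b' @ 1: {3,4}
'e' @ 2: {1,2,5,6}
'a' @ 3: {}  — no active states
rest 'd' ignored (set empty)
end set {} — state 7 not in

Answer: REJECT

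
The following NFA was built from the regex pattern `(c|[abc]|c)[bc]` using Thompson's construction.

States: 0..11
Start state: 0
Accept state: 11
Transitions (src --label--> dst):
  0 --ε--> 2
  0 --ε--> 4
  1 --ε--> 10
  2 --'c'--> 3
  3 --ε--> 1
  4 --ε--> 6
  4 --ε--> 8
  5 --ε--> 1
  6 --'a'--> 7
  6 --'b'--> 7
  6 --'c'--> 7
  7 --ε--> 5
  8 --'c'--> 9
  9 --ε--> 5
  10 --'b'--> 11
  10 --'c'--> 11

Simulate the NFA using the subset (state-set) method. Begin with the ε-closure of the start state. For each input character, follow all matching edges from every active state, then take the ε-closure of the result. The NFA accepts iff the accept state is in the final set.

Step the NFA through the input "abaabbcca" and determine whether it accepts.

initial (ε-close {0}): {0,2,4,6,8}
'a' @ 1: {1,5,7,10}
'b' @ 2: {11}  (accept∈set)
'a' @ 3: {}  — state set empty
rest 'abbcca' ignored (set empty)
after full input: {}  (accept=11 not in)

Answer: REJECT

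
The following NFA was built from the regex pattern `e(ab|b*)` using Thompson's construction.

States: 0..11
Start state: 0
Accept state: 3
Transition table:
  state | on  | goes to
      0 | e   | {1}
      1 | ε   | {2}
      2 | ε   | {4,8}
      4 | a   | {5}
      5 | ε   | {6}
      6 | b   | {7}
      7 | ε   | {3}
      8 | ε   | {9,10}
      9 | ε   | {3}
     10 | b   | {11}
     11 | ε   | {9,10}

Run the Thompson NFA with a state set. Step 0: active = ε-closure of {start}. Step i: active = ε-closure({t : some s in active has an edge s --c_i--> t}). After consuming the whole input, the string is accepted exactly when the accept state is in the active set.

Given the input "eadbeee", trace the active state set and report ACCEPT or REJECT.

Answer: REJECT

Trace:
initial (ε-close {0}): {0}
'e' @ 1: {1,2,3,4,8,9,10}  ✓accept
'a' @ 2: {5,6}
'd' @ 3: {}  — state set empty
rest 'beee' ignored (set empty)
after full input: {}  (accept=3 not in)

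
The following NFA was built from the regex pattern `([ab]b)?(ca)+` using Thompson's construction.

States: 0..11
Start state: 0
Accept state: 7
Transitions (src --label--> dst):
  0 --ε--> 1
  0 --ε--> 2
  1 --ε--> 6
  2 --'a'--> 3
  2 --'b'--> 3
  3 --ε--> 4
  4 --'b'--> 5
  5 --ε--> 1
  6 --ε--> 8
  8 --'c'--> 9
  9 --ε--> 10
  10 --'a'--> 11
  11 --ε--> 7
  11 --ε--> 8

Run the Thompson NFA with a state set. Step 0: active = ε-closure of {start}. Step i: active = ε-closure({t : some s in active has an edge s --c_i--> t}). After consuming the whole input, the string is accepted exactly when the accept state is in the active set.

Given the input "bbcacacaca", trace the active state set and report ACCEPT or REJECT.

initial (ε-close {0}): {0,1,2,6,8}
'b' @ 1: {3,4}
'b' @ 2: {1,5,6,8}
'c' @ 3: {9,10}
'a' @ 4: {7,8,11}  ✓accept
'c' @ 5: {9,10}
'a' @ 6: {7,8,11}  ✓accept
'c' @ 7: {9,10}
'a' @ 8: {7,8,11}  ✓accept
'c' @ 9: {9,10}
'a' @ 10: {7,8,11}  ✓accept
end set {7,8,11} — state 7 in

Answer: ACCEPT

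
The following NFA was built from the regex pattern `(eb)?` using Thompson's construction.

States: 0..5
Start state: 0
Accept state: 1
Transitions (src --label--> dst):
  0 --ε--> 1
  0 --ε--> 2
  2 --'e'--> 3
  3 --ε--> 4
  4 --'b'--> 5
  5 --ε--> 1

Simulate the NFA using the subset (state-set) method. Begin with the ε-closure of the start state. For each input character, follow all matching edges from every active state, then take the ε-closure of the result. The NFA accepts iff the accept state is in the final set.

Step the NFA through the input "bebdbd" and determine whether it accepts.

S₀ = ε-closure({0}) = {0,1,2}
'b' @ 1: {}  — state set empty
rest 'ebdbd' ignored (set empty)
end set {} — state 1 not in

Answer: REJECT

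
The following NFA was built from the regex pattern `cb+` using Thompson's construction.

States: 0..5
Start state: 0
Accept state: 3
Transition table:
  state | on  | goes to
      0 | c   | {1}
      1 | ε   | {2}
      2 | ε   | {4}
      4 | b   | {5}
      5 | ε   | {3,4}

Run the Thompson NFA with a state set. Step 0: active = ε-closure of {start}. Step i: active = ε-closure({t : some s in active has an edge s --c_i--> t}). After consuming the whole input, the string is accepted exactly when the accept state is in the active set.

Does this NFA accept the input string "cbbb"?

Answer: ACCEPT

Steps:
start: ε-closure({0}) = {0}
'c' @ 1: {1,2,4}
'b' @ 2: {3,4,5}  (accept∈set)
'b' @ 3: {3,4,5}  (accept∈set)
'b' @ 4: {3,4,5}  (accept∈set)
after full input: {3,4,5}  (accept=3 in)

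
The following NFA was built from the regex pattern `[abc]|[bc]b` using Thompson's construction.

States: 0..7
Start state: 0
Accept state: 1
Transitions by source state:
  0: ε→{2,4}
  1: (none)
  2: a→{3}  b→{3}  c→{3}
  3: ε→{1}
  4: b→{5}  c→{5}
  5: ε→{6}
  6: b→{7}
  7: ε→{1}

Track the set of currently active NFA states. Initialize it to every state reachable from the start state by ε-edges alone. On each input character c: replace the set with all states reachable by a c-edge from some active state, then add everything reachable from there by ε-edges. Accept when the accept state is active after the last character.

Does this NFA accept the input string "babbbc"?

S₀ = ε-closure({0}) = {0,2,4}
'b' @ 1: {1,3,5,6}  ✓accept
'a' @ 2: {}  — dead — no transitions
rest 'bbbc' ignored (set empty)
end set {} — state 1 not in

Answer: REJECT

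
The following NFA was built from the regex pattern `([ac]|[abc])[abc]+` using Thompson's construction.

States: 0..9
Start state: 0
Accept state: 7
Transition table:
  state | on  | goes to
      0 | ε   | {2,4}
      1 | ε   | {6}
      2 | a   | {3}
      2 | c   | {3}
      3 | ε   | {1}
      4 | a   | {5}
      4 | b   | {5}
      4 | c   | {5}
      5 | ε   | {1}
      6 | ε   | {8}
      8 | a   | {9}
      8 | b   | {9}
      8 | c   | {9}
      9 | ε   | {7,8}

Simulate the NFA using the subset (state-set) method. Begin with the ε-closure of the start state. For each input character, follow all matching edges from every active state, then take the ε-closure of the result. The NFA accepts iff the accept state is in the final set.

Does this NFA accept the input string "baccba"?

S₀ = ε-closure({0}) = {0,2,4}
'b' @ 1: {1,5,6,8}
'a' @ 2: {7,8,9}  ✓accept
'c' @ 3: {7,8,9}  ✓accept
'c' @ 4: {7,8,9}  ✓accept
'b' @ 5: {7,8,9}  ✓accept
'a' @ 6: {7,8,9}  ✓accept
end set {7,8,9} — state 7 in

Answer: ACCEPT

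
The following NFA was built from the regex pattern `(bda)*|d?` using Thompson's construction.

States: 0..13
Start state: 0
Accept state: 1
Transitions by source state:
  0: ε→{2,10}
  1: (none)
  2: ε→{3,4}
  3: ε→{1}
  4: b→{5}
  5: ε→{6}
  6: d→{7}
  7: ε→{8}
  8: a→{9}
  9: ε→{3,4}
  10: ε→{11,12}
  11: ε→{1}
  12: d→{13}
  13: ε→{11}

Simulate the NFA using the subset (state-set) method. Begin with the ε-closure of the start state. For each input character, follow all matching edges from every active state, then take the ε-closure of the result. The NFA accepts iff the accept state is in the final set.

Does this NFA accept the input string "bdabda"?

initial (ε-close {0}): {0,1,2,3,4,10,11,12}
'b' @ 1: {5,6}
'd' @ 2: {7,8}
'a' @ 3: {1,3,4,9}  [accepting]
'b' @ 4: {5,6}
'd' @ 5: {7,8}
'a' @ 6: {1,3,4,9}  [accepting]
final: {1,3,4,9}; accept 1 in set

Answer: ACCEPT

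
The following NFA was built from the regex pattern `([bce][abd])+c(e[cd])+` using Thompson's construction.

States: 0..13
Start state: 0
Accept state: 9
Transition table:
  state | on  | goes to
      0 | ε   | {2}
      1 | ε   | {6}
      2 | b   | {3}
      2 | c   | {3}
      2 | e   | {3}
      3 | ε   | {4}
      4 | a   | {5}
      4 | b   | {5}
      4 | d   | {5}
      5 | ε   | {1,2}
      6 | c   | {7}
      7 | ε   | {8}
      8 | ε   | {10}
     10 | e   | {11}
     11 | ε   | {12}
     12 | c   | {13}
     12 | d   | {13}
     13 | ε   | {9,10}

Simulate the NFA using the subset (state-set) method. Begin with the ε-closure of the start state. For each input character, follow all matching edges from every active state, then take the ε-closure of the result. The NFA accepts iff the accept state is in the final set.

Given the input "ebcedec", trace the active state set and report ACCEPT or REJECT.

Answer: ACCEPT

Steps:
start: ε-closure({0}) = {0,2}
'e' @ 1: {3,4}
'b' @ 2: {1,2,5,6}
'c' @ 3: {3,4,7,8,10}
'e' @ 4: {11,12}
'd' @ 5: {9,10,13}  ✓accept
'e' @ 6: {11,12}
'c' @ 7: {9,10,13}  ✓accept
after full input: {9,10,13}  (accept=9 in)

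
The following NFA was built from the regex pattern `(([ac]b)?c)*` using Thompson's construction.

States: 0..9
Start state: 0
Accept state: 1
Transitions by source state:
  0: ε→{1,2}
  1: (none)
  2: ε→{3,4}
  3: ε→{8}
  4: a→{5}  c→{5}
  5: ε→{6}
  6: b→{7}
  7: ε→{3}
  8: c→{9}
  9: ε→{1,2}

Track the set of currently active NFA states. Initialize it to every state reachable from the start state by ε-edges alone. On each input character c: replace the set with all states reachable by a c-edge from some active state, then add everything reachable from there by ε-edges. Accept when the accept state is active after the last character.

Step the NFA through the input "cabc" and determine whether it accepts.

Answer: ACCEPT

Steps:
start: ε-closure({0}) = {0,1,2,3,4,8}
'c' @ 1: {1,2,3,4,5,6,8,9}  [accepting]
'a' @ 2: {5,6}
'b' @ 3: {3,7,8}
'c' @ 4: {1,2,3,4,8,9}  [accepting]
after full input: {1,2,3,4,8,9}  (accept=1 in)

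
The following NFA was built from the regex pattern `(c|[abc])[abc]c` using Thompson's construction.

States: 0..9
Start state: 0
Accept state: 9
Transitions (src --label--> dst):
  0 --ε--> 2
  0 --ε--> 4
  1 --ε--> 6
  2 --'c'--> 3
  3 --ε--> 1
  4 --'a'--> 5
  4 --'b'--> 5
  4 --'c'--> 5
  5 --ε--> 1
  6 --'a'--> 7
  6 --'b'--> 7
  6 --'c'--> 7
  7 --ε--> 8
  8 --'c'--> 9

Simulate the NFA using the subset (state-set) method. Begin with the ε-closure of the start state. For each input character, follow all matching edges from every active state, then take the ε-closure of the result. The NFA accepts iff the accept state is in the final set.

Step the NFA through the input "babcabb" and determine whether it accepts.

Answer: REJECT

Trace:
start: ε-closure({0}) = {0,2,4}
'b' @ 1: {1,5,6}
'a' @ 2: {7,8}
'b' @ 3: {}  — dead — no transitions
rest 'cabb' ignored (set empty)
after full input: {}  (accept=9 not in)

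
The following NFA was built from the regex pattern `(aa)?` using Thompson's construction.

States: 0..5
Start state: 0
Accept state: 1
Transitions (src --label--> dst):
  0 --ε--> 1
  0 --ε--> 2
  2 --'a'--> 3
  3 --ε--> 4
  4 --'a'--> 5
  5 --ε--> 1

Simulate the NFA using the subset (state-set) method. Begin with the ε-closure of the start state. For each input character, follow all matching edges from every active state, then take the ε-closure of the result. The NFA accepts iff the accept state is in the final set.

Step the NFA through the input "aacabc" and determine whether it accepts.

Answer: REJECT

Derivation:
start: ε-closure({0}) = {0,1,2}
'a' @ 1: {3,4}
'a' @ 2: {1,5}  ✓accept
'c' @ 3: {}  — state set empty
rest 'abc' ignored (set empty)
end set {} — state 1 not in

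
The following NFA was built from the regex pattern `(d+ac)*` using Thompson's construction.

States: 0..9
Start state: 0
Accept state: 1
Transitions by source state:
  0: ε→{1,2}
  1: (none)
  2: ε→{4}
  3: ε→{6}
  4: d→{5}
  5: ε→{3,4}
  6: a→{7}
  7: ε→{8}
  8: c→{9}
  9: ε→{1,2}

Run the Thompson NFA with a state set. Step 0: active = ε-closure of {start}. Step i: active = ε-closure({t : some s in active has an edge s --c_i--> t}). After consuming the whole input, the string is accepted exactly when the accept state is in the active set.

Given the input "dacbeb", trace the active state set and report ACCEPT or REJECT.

Answer: REJECT

Trace:
initial (ε-close {0}): {0,1,2,4}
'd' @ 1: {3,4,5,6}
'a' @ 2: {7,8}
'c' @ 3: {1,2,4,9}  [accepting]
'b' @ 4: {}  — no active states
rest 'eb' ignored (set empty)
end set {} — state 1 not in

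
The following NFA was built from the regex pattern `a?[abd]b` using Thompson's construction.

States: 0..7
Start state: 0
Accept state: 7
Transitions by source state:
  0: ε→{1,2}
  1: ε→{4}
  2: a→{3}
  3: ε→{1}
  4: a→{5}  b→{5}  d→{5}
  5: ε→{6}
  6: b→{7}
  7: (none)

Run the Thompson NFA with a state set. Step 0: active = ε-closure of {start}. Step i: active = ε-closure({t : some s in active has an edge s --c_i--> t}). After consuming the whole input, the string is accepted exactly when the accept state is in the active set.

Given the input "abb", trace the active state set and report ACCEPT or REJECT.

Answer: ACCEPT

Derivation:
start: ε-closure({0}) = {0,1,2,4}
'a' @ 1: {1,3,4,5,6}
'b' @ 2: {5,6,7}  [accepting]
'b' @ 3: {7}  [accepting]
end set {7} — state 7 in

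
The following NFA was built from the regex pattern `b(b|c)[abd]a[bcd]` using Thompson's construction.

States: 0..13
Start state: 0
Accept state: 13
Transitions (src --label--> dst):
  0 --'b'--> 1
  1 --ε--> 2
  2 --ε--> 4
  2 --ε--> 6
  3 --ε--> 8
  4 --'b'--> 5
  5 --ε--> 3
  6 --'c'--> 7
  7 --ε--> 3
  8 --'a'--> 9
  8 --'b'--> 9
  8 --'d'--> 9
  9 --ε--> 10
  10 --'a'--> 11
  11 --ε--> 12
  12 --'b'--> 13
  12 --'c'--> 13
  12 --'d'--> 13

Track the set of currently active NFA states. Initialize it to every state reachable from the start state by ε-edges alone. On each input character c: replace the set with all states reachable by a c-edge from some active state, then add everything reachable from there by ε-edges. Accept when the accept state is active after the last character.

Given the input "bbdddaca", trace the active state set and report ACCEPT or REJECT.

Answer: REJECT

Steps:
initial (ε-close {0}): {0}
'b' @ 1: {1,2,4,6}
'b' @ 2: {3,5,8}
'd' @ 3: {9,10}
'd' @ 4: {}  — dead — no transitions
rest 'daca' ignored (set empty)
end set {} — state 13 not in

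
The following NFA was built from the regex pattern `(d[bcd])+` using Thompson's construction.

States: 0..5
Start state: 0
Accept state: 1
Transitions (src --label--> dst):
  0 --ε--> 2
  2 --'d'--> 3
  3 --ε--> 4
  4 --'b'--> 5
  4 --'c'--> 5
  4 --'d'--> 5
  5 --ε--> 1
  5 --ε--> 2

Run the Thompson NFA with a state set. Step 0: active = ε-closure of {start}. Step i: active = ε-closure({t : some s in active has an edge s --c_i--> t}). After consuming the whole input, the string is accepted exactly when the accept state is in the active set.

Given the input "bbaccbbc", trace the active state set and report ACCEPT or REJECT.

Answer: REJECT

Steps:
initial (ε-close {0}): {0,2}
'b' @ 1: {}  — dead — no transitions
rest 'baccbbc' ignored (set empty)
final: {}; accept 1 not in set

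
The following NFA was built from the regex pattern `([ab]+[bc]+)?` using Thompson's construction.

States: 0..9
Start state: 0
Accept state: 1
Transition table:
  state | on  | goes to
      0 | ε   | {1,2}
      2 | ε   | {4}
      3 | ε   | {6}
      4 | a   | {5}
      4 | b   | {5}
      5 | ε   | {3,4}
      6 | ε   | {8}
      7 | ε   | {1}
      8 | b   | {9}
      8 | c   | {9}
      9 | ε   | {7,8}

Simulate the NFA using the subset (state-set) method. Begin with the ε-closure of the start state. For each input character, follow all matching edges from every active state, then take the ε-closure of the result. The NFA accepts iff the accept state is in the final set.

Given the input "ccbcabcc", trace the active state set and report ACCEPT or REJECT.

Answer: REJECT

Steps:
start: ε-closure({0}) = {0,1,2,4}
'c' @ 1: {}  — state set empty
rest 'cbcabcc' ignored (set empty)
after full input: {}  (accept=1 not in)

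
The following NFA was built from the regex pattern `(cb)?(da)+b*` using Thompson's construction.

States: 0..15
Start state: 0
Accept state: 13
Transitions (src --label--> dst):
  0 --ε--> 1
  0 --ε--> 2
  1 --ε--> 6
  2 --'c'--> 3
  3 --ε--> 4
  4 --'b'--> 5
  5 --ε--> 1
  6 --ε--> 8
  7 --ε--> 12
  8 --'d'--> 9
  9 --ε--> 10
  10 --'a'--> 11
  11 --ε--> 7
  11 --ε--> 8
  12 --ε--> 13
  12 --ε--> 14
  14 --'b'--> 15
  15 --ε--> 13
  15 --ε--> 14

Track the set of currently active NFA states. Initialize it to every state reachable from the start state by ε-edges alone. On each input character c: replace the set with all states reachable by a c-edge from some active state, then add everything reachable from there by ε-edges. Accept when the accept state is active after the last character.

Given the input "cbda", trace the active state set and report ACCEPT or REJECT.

Answer: ACCEPT

Derivation:
start: ε-closure({0}) = {0,1,2,6,8}
'c' @ 1: {3,4}
'b' @ 2: {1,5,6,8}
'd' @ 3: {9,10}
'a' @ 4: {7,8,11,12,13,14}  ✓accept
end set {7,8,11,12,13,14} — state 13 in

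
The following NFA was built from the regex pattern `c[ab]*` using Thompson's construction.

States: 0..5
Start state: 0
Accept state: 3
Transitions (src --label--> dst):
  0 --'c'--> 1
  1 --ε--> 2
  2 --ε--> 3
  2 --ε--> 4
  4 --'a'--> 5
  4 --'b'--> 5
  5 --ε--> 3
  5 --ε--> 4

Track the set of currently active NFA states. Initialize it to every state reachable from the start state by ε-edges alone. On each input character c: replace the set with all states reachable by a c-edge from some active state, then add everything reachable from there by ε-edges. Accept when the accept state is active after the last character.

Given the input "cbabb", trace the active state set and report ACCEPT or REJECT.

Answer: ACCEPT

Derivation:
initial (ε-close {0}): {0}
'c' @ 1: {1,2,3,4}  ✓accept
'b' @ 2: {3,4,5}  ✓accept
'a' @ 3: {3,4,5}  ✓accept
'b' @ 4: {3,4,5}  ✓accept
'b' @ 5: {3,4,5}  ✓accept
after full input: {3,4,5}  (accept=3 in)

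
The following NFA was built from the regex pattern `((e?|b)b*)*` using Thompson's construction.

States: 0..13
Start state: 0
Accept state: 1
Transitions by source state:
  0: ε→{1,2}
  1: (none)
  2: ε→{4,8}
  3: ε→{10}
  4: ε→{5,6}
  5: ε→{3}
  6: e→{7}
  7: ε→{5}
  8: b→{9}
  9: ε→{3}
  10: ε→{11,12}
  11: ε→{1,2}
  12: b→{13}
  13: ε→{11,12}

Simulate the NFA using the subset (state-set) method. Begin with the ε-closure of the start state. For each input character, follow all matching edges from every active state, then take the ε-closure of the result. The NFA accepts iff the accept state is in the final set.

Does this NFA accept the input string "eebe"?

S₀ = ε-closure({0}) = {0,1,2,3,4,5,6,8,10,11,12}
'e' @ 1: {1,2,3,4,5,6,7,8,10,11,12}  [accepting]
'e' @ 2: {1,2,3,4,5,6,7,8,10,11,12}  [accepting]
'b' @ 3: {1,2,3,4,5,6,8,9,10,11,12,13}  [accepting]
'e' @ 4: {1,2,3,4,5,6,7,8,10,11,12}  [accepting]
after full input: {1,2,3,4,5,6,7,8,10,11,12}  (accept=1 in)

Answer: ACCEPT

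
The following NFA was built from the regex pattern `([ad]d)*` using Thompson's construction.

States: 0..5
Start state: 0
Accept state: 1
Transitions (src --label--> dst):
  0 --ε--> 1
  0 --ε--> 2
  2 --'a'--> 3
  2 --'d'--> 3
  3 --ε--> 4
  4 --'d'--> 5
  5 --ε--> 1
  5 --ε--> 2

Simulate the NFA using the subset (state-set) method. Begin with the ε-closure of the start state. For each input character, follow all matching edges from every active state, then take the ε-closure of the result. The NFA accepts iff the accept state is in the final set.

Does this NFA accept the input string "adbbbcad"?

S₀ = ε-closure({0}) = {0,1,2}
'a' @ 1: {3,4}
'd' @ 2: {1,2,5}  [accepting]
'b' @ 3: {}  — no active states
rest 'bbcad' ignored (set empty)
end set {} — state 1 not in

Answer: REJECT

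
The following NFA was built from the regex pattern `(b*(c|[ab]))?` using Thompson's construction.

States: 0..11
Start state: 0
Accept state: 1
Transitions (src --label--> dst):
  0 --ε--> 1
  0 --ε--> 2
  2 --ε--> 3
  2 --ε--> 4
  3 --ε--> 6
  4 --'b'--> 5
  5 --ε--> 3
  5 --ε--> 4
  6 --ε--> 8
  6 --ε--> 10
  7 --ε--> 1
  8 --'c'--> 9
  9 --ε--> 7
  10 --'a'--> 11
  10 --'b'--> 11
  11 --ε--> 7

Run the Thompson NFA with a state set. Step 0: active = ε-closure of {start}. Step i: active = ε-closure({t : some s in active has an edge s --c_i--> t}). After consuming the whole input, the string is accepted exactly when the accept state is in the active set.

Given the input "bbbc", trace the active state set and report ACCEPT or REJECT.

Answer: ACCEPT

Steps:
start: ε-closure({0}) = {0,1,2,3,4,6,8,10}
'b' @ 1: {1,3,4,5,6,7,8,10,11}  (accept∈set)
'b' @ 2: {1,3,4,5,6,7,8,10,11}  (accept∈set)
'b' @ 3: {1,3,4,5,6,7,8,10,11}  (accept∈set)
'c' @ 4: {1,7,9}  (accept∈set)
after full input: {1,7,9}  (accept=1 in)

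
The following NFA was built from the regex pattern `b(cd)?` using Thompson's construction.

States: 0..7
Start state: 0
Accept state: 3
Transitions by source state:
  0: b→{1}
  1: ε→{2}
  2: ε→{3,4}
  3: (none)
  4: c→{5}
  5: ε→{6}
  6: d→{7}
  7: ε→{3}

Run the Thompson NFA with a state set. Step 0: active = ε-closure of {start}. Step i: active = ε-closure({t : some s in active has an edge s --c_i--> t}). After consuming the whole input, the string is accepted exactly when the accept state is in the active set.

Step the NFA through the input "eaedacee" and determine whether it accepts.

Answer: REJECT

Trace:
start: ε-closure({0}) = {0}
'e' @ 1: {}  — no active states
rest 'aedacee' ignored (set empty)
after full input: {}  (accept=3 not in)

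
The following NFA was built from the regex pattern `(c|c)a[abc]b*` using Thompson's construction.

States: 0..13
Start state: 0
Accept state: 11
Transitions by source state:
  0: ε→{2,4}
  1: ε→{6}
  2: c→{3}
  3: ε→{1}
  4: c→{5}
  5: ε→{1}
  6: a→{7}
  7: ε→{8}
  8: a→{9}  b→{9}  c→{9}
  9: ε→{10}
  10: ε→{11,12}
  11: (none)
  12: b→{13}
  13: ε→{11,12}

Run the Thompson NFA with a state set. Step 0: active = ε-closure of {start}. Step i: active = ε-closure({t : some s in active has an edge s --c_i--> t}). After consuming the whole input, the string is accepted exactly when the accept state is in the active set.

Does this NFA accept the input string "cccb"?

initial (ε-close {0}): {0,2,4}
'c' @ 1: {1,3,5,6}
'c' @ 2: {}  — state set empty
rest 'cb' ignored (set empty)
after full input: {}  (accept=11 not in)

Answer: REJECT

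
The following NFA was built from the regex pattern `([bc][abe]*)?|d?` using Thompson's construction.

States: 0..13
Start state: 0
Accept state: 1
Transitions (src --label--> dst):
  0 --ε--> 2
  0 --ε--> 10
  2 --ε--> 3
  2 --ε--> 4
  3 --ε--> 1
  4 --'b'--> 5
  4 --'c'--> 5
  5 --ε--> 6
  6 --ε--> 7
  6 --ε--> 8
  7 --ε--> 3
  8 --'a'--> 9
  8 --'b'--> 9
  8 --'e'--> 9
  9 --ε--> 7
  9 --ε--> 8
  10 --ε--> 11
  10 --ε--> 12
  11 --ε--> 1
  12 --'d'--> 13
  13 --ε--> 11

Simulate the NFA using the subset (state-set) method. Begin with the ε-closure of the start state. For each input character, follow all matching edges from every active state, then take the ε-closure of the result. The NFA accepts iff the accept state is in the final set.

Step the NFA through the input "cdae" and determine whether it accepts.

Answer: REJECT

Derivation:
start: ε-closure({0}) = {0,1,2,3,4,10,11,12}
'c' @ 1: {1,3,5,6,7,8}  ✓accept
'd' @ 2: {}  — dead — no transitions
rest 'ae' ignored (set empty)
after full input: {}  (accept=1 not in)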